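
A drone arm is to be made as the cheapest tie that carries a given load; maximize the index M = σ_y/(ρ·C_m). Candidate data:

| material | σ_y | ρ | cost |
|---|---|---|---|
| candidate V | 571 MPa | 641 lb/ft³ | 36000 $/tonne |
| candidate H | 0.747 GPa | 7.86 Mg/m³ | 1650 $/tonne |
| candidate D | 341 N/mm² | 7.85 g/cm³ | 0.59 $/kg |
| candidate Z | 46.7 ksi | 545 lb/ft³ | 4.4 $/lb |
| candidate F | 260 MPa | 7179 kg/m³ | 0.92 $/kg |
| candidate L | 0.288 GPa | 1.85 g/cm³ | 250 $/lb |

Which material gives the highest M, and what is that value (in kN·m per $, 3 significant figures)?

candidate D, M = 73.6 kN·m per $

Convert each candidate to consistent units, then evaluate M:
  candidate V: σ_y = 571.0 MPa, ρ = 10270 kg/m³, cost = 36.00 $/kg
  candidate H: σ_y = 747.0 MPa, ρ = 7860 kg/m³, cost = 1.650 $/kg
  candidate D: σ_y = 341.0 MPa, ρ = 7850 kg/m³, cost = 0.5900 $/kg
  candidate Z: σ_y = 322.0 MPa, ρ = 8730 kg/m³, cost = 9.700 $/kg
  candidate F: σ_y = 260.0 MPa, ρ = 7179 kg/m³, cost = 0.9200 $/kg
  candidate L: σ_y = 288.0 MPa, ρ = 1850 kg/m³, cost = 551.1 $/kg
  candidate D: M = 73.6 kN·m per $
  candidate H: M = 57.6 kN·m per $
  candidate F: M = 39.4 kN·m per $
  candidate Z: M = 3.80 kN·m per $
  candidate V: M = 1.54 kN·m per $
  candidate L: M = 0.282 kN·m per $
Candidate D ranks first.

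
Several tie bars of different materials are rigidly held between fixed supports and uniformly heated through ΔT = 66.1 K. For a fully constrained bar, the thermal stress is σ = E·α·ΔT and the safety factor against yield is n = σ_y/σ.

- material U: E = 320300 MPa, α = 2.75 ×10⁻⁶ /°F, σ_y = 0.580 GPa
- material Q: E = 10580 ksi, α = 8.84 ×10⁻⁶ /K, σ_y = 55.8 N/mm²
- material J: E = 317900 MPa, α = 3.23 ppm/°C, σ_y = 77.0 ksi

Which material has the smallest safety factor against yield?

material Q

Per material, after unit conversion:
  material U: E = 320.3, α = 4.95, σ_y = 580.0 → σ = 105 MPa, n = 5.53
  material Q: E = 72.95, α = 8.84, σ_y = 55.80 → σ = 42.6 MPa, n = 1.31
  material J: E = 317.9, α = 3.23, σ_y = 530.9 → σ = 67.9 MPa, n = 7.82
The minimum is material Q at n = 1.31.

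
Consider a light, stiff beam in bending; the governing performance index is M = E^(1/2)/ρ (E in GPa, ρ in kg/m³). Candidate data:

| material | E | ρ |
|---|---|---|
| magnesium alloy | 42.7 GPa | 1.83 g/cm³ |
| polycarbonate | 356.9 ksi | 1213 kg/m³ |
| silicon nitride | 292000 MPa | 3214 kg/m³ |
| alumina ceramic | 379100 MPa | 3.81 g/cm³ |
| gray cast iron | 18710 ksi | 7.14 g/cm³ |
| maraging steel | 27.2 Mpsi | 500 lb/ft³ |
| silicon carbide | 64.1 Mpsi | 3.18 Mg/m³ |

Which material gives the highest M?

silicon carbide

Putting every candidate on a common basis:
  magnesium alloy: E = 42.70 GPa, ρ = 1830 kg/m³
  polycarbonate: E = 2.461 GPa, ρ = 1213 kg/m³
  silicon nitride: E = 292.0 GPa, ρ = 3214 kg/m³
  alumina ceramic: E = 379.1 GPa, ρ = 3810 kg/m³
  gray cast iron: E = 129.0 GPa, ρ = 7140 kg/m³
  maraging steel: E = 187.5 GPa, ρ = 8009 kg/m³
  silicon carbide: E = 442.0 GPa, ρ = 3180 kg/m³
  silicon carbide: M = 6.61×10⁻³
  silicon nitride: M = 5.32×10⁻³
  alumina ceramic: M = 5.11×10⁻³
  magnesium alloy: M = 3.57×10⁻³
  maraging steel: M = 1.71×10⁻³
  gray cast iron: M = 1.59×10⁻³
  polycarbonate: M = 1.29×10⁻³
The maximum is for silicon carbide.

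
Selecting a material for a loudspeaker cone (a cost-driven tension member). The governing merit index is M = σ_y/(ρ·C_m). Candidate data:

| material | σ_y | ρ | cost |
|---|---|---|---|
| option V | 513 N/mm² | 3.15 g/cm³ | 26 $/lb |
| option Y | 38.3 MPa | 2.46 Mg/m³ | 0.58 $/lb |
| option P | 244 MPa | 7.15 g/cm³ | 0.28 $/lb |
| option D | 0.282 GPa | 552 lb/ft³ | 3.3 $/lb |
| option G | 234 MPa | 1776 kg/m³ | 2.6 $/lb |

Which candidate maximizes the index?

option P

Putting every candidate on a common basis:
  option V: σ_y = 513.0 MPa, ρ = 3150 kg/m³, cost = 57.32 $/kg
  option Y: σ_y = 38.30 MPa, ρ = 2460 kg/m³, cost = 1.279 $/kg
  option P: σ_y = 244.0 MPa, ρ = 7150 kg/m³, cost = 0.6173 $/kg
  option D: σ_y = 282.0 MPa, ρ = 8842 kg/m³, cost = 7.275 $/kg
  option G: σ_y = 234.0 MPa, ρ = 1776 kg/m³, cost = 5.732 $/kg
  option P: M = 55.3 kN·m per $
  option G: M = 23.0 kN·m per $
  option Y: M = 12.2 kN·m per $
  option D: M = 4.38 kN·m per $
  option V: M = 2.84 kN·m per $
Option P has the largest M.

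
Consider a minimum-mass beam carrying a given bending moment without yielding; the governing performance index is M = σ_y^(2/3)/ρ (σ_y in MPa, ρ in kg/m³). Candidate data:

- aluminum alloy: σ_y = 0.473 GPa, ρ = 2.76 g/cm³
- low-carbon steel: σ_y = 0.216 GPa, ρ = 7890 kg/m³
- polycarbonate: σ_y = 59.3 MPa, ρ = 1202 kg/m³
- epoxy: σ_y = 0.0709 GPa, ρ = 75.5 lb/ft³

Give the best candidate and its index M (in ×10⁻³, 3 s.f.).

aluminum alloy, M = 22.0×10⁻³

Putting every candidate on a common basis:
  aluminum alloy: σ_y = 473.0 MPa, ρ = 2760 kg/m³
  low-carbon steel: σ_y = 216.0 MPa, ρ = 7890 kg/m³
  polycarbonate: σ_y = 59.30 MPa, ρ = 1202 kg/m³
  epoxy: σ_y = 70.90 MPa, ρ = 1209 kg/m³
  aluminum alloy: M = 22.0×10⁻³
  epoxy: M = 14.2×10⁻³
  polycarbonate: M = 12.7×10⁻³
  low-carbon steel: M = 4.56×10⁻³
Aluminum alloy has the largest M.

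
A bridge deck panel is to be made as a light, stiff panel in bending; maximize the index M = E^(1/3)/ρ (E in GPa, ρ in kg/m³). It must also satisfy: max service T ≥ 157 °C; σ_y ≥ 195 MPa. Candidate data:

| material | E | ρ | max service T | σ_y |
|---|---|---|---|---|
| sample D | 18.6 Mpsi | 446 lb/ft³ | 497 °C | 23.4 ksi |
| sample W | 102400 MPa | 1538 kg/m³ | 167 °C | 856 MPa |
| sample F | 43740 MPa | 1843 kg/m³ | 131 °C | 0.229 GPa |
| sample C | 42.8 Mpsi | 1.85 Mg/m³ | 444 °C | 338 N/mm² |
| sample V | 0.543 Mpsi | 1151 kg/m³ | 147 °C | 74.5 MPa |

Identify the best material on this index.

sample C

Screen on constraints: max service T ≥ 157 °C; σ_y ≥ 195 MPa. Survivors: sample W, sample C.
Normalizing units and computing the index:
  sample W: E = 102.4 GPa, ρ = 1538 kg/m³
  sample C: E = 295.1 GPa, ρ = 1850 kg/m³
  sample C: M = 3.60×10⁻³
  sample W: M = 3.04×10⁻³
Highest index: sample C.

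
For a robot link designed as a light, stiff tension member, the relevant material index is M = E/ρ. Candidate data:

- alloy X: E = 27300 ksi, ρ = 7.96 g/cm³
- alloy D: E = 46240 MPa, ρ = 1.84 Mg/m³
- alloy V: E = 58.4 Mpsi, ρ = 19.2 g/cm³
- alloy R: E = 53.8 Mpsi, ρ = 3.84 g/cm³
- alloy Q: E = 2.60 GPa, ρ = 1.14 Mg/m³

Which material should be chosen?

In SI units:
  alloy X: E = 188.2 GPa, ρ = 7960 kg/m³
  alloy D: E = 46.24 GPa, ρ = 1840 kg/m³
  alloy V: E = 402.7 GPa, ρ = 19200 kg/m³
  alloy R: E = 370.9 GPa, ρ = 3840 kg/m³
  alloy Q: E = 2.600 GPa, ρ = 1140 kg/m³
  alloy R: M = 96.6 MN·m/kg
  alloy D: M = 25.1 MN·m/kg
  alloy X: M = 23.6 MN·m/kg
  alloy V: M = 21.0 MN·m/kg
  alloy Q: M = 2.28 MN·m/kg
Alloy R has the largest M.

alloy R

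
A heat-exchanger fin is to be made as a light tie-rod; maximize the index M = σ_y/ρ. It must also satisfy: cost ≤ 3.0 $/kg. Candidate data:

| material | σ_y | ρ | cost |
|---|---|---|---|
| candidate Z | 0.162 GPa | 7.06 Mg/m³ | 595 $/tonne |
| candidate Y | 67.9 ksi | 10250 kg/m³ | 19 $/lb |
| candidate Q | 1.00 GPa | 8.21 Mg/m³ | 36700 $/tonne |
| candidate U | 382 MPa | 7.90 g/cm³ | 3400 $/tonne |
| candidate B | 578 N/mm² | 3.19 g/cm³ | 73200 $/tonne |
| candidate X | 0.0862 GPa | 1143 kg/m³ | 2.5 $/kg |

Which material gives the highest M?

candidate X

Screen on constraints: cost ≤ 3.0 $/kg. Survivors: candidate Z, candidate X.
After converting to SI:
  candidate Z: σ_y = 162.0 MPa, ρ = 7060 kg/m³
  candidate X: σ_y = 86.20 MPa, ρ = 1143 kg/m³
  candidate X: M = 75.4 kN·m/kg
  candidate Z: M = 22.9 kN·m/kg
The maximum is for candidate X.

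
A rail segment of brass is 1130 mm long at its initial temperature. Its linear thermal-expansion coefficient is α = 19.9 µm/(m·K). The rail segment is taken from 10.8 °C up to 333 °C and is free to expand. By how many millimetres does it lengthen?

ΔT = 333 − 10.8 = 322.2 K.
ΔL = α·L₀·ΔT = 19.9×10⁻⁶ × 1130 mm × 322.2 K = 7.25 mm.

7.25 mm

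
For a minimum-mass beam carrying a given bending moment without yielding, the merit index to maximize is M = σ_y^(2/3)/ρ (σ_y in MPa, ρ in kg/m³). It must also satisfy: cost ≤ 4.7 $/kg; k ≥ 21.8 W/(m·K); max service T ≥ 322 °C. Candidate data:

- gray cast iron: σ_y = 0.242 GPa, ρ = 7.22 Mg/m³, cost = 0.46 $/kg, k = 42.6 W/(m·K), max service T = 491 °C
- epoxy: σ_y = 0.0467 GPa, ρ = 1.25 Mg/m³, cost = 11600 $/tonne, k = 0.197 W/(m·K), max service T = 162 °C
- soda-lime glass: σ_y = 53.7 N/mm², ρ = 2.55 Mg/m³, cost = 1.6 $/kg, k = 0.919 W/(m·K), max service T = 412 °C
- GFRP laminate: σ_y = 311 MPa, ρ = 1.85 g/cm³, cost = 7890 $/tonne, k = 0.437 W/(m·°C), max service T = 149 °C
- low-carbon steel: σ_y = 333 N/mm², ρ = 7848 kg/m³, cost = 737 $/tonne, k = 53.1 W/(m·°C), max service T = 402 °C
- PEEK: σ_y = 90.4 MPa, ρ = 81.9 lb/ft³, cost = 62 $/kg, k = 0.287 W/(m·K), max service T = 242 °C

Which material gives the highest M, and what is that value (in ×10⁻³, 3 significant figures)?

low-carbon steel, M = 6.12×10⁻³

Screen on constraints: cost ≤ 4.7 $/kg; k ≥ 21.8 W/(m·K); max service T ≥ 322 °C. Survivors: gray cast iron, low-carbon steel.
Putting every candidate on a common basis:
  gray cast iron: σ_y = 242.0 MPa, ρ = 7220 kg/m³
  low-carbon steel: σ_y = 333.0 MPa, ρ = 7848 kg/m³
  low-carbon steel: M = 6.12×10⁻³
  gray cast iron: M = 5.38×10⁻³
Low-carbon steel has the largest M.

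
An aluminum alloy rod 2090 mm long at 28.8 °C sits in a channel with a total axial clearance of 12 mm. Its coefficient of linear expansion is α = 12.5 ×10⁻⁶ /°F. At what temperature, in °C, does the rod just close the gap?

α = 12.5×10⁻⁶/°F × 9/5 = 22.5×10⁻⁶/K.
α·L₀·ΔT = 12.0 mm ⇒ ΔT = 12.0 / (22.5×10⁻⁶ × 2090.0) = 255.2 K.
T = 28.8 + 255.2 = 284.0 °C.

284 °C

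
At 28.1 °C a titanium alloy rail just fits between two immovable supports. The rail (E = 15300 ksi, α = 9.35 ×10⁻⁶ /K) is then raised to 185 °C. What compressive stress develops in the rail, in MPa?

E = 15300 ksi = 105.5 GPa.
ΔT = 156.9 K. Constrained thermal stress σ = E·α·ΔT = 105.5×10³ MPa × 9.35×10⁻⁶ × 156.9 = 155 MPa (compressive).

155 MPa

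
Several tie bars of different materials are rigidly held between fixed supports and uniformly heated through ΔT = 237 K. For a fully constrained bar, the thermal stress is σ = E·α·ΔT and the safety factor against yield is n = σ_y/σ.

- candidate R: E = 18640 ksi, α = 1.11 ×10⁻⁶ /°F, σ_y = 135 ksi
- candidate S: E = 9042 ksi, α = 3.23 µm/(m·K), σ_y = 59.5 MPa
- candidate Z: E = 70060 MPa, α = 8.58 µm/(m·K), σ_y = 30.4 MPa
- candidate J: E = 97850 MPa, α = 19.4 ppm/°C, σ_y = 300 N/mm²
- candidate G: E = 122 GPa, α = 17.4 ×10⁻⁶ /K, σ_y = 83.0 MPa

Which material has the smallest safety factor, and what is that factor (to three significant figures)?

In consistent units (E in GPa, α in ×10⁻⁶/K, σ_y in MPa):
  candidate R: E = 128.5, α = 2.00, σ_y = 930.8 → σ = 60.9 MPa, n = 15.3
  candidate S: E = 62.34, α = 3.23, σ_y = 59.50 → σ = 47.7 MPa, n = 1.25
  candidate Z: E = 70.06, α = 8.58, σ_y = 30.40 → σ = 142 MPa, n = 0.213
  candidate J: E = 97.85, α = 19.4, σ_y = 300.0 → σ = 450 MPa, n = 0.667
  candidate G: E = 122.0, α = 17.4, σ_y = 83.00 → σ = 503 MPa, n = 0.165
Candidate G has the lowest safety factor, n = 0.165.

candidate G, n = 0.165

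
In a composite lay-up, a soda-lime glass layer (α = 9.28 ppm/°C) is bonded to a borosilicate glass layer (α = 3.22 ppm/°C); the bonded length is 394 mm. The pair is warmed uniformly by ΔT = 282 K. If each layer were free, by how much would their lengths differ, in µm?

673 µm

Δα = |9.28 − 3.22|×10⁻⁶/K = 6.06×10⁻⁶/K.
ΔL_mismatch = Δα·L·ΔT = 6.06×10⁻⁶ × 394.0 mm × 282.0 K = 673 µm.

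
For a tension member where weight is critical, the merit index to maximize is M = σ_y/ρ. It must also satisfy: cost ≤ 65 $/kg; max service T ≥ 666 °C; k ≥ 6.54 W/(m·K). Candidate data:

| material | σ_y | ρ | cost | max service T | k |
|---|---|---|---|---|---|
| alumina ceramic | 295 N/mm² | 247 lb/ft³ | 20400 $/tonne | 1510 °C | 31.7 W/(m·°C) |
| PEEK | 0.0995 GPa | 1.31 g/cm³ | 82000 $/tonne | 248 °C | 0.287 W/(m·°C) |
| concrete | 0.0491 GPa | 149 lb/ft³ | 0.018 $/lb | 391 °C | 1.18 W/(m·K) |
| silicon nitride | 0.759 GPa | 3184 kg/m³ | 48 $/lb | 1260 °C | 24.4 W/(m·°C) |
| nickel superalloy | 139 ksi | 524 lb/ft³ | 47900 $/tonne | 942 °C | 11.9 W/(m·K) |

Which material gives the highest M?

nickel superalloy

Screen on constraints: cost ≤ 65 $/kg; max service T ≥ 666 °C; k ≥ 6.54 W/(m·K). Survivors: alumina ceramic, nickel superalloy.
In SI units:
  alumina ceramic: σ_y = 295.0 MPa, ρ = 3957 kg/m³
  nickel superalloy: σ_y = 958.4 MPa, ρ = 8394 kg/m³
  nickel superalloy: M = 114 kN·m/kg
  alumina ceramic: M = 74.6 kN·m/kg
The maximum is for nickel superalloy.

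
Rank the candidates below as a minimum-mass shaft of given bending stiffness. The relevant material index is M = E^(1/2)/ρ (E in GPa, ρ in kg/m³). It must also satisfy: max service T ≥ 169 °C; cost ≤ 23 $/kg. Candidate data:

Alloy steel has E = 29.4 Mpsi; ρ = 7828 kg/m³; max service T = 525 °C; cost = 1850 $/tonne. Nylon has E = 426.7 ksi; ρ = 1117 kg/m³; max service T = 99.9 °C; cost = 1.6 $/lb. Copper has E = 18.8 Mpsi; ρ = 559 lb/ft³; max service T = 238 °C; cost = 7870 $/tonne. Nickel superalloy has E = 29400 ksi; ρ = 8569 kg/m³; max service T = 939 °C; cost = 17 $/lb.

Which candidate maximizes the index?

alloy steel

Screen on constraints: max service T ≥ 169 °C; cost ≤ 23 $/kg. Survivors: alloy steel, copper.
Convert each candidate to consistent units, then evaluate M:
  alloy steel: E = 202.7 GPa, ρ = 7828 kg/m³
  copper: E = 129.6 GPa, ρ = 8954 kg/m³
  alloy steel: M = 1.82×10⁻³
  copper: M = 1.27×10⁻³
Highest index: alloy steel.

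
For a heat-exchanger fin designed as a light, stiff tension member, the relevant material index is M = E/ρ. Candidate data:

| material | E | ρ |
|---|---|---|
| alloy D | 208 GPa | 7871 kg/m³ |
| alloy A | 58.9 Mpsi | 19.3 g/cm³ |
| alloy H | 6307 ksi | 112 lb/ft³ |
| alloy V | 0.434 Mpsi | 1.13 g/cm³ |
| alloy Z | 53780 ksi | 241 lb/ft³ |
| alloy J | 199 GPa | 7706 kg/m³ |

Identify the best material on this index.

Convert each candidate to consistent units, then evaluate M:
  alloy D: E = 208.0 GPa, ρ = 7871 kg/m³
  alloy A: E = 406.1 GPa, ρ = 19300 kg/m³
  alloy H: E = 43.49 GPa, ρ = 1794 kg/m³
  alloy V: E = 2.992 GPa, ρ = 1130 kg/m³
  alloy Z: E = 370.8 GPa, ρ = 3860 kg/m³
  alloy J: E = 199.0 GPa, ρ = 7706 kg/m³
  alloy Z: M = 96.1 MN·m/kg
  alloy D: M = 26.4 MN·m/kg
  alloy J: M = 25.8 MN·m/kg
  alloy H: M = 24.2 MN·m/kg
  alloy A: M = 21.0 MN·m/kg
  alloy V: M = 2.65 MN·m/kg
Alloy Z ranks first.

alloy Z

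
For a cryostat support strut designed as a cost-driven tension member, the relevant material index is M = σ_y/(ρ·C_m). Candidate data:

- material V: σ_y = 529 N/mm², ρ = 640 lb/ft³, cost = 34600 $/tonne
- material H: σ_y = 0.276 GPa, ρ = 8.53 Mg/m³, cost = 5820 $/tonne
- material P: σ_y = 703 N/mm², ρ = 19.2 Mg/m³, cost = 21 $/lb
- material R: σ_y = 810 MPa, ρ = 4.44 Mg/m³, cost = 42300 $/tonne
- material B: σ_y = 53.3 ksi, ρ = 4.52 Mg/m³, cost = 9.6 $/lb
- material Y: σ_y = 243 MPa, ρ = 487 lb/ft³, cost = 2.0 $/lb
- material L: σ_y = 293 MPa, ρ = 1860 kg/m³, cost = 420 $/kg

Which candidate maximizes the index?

After converting to SI:
  material V: σ_y = 529.0 MPa, ρ = 10250 kg/m³, cost = 34.60 $/kg
  material H: σ_y = 276.0 MPa, ρ = 8530 kg/m³, cost = 5.820 $/kg
  material P: σ_y = 703.0 MPa, ρ = 19200 kg/m³, cost = 46.30 $/kg
  material R: σ_y = 810.0 MPa, ρ = 4440 kg/m³, cost = 42.30 $/kg
  material B: σ_y = 367.5 MPa, ρ = 4520 kg/m³, cost = 21.16 $/kg
  material Y: σ_y = 243.0 MPa, ρ = 7801 kg/m³, cost = 4.409 $/kg
  material L: σ_y = 293.0 MPa, ρ = 1860 kg/m³, cost = 420.0 $/kg
  material Y: M = 7.06 kN·m per $
  material H: M = 5.56 kN·m per $
  material R: M = 4.31 kN·m per $
  material B: M = 3.84 kN·m per $
  material V: M = 1.49 kN·m per $
  material P: M = 0.791 kN·m per $
  material L: M = 0.375 kN·m per $
Highest index: material Y.

material Y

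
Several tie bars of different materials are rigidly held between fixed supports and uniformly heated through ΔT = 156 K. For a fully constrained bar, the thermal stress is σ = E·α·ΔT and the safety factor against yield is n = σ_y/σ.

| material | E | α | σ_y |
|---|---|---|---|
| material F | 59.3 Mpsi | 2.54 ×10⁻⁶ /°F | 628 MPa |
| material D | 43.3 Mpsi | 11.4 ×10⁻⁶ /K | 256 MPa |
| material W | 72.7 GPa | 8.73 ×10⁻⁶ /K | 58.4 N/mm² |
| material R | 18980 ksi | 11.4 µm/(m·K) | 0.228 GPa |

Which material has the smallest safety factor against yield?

Per material, after unit conversion:
  material F: E = 408.9, α = 4.57, σ_y = 628.0 → σ = 292 MPa, n = 2.15
  material D: E = 298.5, α = 11.4, σ_y = 256.0 → σ = 531 MPa, n = 0.482
  material W: E = 72.70, α = 8.73, σ_y = 58.40 → σ = 99.0 MPa, n = 0.590
  material R: E = 130.9, α = 11.4, σ_y = 228.0 → σ = 233 MPa, n = 0.980
Material D has the lowest safety factor, n = 0.482.

material D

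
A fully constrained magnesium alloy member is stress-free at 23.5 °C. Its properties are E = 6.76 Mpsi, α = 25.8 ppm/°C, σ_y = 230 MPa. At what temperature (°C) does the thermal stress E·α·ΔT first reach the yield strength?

E = 6.76 Mpsi = 46.61 GPa.
E·α·ΔT = 230.0 MPa ⇒ ΔT = 230.0 / (46.61×10³ × 25.8×10⁻⁶) = 191.3 K.
T = 23.5 + 191.3 = 214.8 °C.

215 °C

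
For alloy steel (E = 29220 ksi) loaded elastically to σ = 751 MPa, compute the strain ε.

E = 29220 ksi = 201.5 GPa = 201500 MPa.
ε = σ/E = 751 / 201500 = 3.73×10⁻³.

3.73×10⁻³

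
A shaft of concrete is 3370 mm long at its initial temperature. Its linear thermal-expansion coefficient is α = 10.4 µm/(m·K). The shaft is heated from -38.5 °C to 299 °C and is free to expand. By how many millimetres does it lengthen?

ΔT = 299 − (-38.5) = 337.5 K.
ΔL = α·L₀·ΔT = 10.4×10⁻⁶ × 3370 mm × 337.5 K = 11.8 mm.

11.8 mm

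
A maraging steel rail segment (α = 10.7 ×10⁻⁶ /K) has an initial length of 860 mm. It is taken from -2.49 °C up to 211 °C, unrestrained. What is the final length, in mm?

861.96 mm

ΔT = 211 − (-2.49) = 213.5 K.
ΔL = α·L₀·ΔT = 10.7×10⁻⁶ × 860 mm × 213.5 K = 1.96 mm.
L = L₀ + ΔL = 860 + 1.96 = 861.96 mm.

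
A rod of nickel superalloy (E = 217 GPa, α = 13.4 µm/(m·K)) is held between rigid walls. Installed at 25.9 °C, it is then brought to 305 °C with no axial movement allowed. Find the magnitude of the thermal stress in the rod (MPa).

ΔT = 279.1 K. Constrained thermal stress σ = E·α·ΔT = 217.0×10³ MPa × 13.4×10⁻⁶ × 279.1 = 812 MPa (compressive).

812 MPa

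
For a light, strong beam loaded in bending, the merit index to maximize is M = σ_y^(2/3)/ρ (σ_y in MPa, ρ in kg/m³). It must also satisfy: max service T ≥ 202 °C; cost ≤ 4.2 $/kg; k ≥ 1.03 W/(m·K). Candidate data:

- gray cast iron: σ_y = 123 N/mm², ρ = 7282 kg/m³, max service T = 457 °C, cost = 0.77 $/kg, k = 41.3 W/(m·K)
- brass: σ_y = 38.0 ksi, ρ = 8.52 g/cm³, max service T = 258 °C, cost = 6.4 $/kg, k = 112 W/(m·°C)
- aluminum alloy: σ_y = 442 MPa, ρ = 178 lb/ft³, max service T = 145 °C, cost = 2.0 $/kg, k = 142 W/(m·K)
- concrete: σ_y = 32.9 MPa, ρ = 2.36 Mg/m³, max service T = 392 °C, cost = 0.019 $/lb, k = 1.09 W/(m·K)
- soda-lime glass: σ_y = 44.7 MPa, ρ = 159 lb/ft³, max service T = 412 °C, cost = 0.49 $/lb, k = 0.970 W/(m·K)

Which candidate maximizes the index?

Screen on constraints: max service T ≥ 202 °C; cost ≤ 4.2 $/kg; k ≥ 1.03 W/(m·K). Survivors: gray cast iron, concrete.
After converting to SI:
  gray cast iron: σ_y = 123.0 MPa, ρ = 7282 kg/m³
  concrete: σ_y = 32.90 MPa, ρ = 2360 kg/m³
  concrete: M = 4.35×10⁻³
  gray cast iron: M = 3.40×10⁻³
Highest index: concrete.

concrete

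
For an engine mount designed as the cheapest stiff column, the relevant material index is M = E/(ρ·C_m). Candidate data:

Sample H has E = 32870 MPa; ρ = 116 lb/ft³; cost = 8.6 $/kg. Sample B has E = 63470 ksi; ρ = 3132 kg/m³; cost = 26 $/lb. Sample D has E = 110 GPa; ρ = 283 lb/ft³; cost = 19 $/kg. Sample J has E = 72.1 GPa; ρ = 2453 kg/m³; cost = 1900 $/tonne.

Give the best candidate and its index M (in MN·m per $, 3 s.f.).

sample J, M = 15.5 MN·m per $

Putting every candidate on a common basis:
  sample H: E = 32.87 GPa, ρ = 1858 kg/m³, cost = 8.600 $/kg
  sample B: E = 437.6 GPa, ρ = 3132 kg/m³, cost = 57.32 $/kg
  sample D: E = 110.0 GPa, ρ = 4533 kg/m³, cost = 19.00 $/kg
  sample J: E = 72.10 GPa, ρ = 2453 kg/m³, cost = 1.900 $/kg
  sample J: M = 15.5 MN·m per $
  sample B: M = 2.44 MN·m per $
  sample H: M = 2.06 MN·m per $
  sample D: M = 1.28 MN·m per $
Highest index: sample J.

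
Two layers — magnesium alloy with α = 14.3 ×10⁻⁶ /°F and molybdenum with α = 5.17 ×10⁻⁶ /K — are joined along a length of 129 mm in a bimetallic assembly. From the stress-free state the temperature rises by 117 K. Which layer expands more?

magnesium alloy

magnesium alloy: α = 14.3×10⁻⁶/°F × 9/5 = 25.7×10⁻⁶/K.
α(magnesium alloy) = 25.7×10⁻⁶/K vs α(molybdenum) = 5.17×10⁻⁶/K.
Higher α expands more for the same ΔT: magnesium alloy.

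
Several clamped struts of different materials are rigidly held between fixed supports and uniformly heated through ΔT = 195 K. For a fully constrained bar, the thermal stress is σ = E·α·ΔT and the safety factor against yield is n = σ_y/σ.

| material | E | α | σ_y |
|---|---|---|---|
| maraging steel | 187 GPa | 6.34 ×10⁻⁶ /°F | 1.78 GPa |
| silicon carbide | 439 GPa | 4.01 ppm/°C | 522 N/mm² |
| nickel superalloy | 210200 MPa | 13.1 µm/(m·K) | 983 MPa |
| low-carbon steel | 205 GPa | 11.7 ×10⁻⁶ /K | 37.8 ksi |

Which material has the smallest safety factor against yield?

low-carbon steel

Converting E to GPa, α to ×10⁻⁶/K, σ_y to MPa, then σ and n for each:
  maraging steel: E = 187.0, α = 11.4, σ_y = 1780 → σ = 416 MPa, n = 4.28
  silicon carbide: E = 439.0, α = 4.01, σ_y = 522.0 → σ = 343 MPa, n = 1.52
  nickel superalloy: E = 210.2, α = 13.1, σ_y = 983.0 → σ = 537 MPa, n = 1.83
  low-carbon steel: E = 205.0, α = 11.7, σ_y = 260.6 → σ = 468 MPa, n = 0.557
Low-carbon steel has the lowest safety factor, n = 0.557.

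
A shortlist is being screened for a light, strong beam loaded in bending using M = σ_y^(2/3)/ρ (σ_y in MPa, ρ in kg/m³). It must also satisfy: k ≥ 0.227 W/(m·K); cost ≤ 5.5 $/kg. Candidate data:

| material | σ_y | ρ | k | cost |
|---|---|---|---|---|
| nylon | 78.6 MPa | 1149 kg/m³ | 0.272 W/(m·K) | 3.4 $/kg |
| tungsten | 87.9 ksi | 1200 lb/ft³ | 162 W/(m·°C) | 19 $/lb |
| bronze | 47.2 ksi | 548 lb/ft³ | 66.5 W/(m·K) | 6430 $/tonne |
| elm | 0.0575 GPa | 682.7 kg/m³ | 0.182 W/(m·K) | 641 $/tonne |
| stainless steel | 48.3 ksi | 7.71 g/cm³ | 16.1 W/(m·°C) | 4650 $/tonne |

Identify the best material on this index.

Screen on constraints: k ≥ 0.227 W/(m·K); cost ≤ 5.5 $/kg. Survivors: nylon, stainless steel.
In SI units:
  nylon: σ_y = 78.60 MPa, ρ = 1149 kg/m³
  stainless steel: σ_y = 333.0 MPa, ρ = 7710 kg/m³
  nylon: M = 16.0×10⁻³
  stainless steel: M = 6.23×10⁻³
Nylon has the largest M.

nylon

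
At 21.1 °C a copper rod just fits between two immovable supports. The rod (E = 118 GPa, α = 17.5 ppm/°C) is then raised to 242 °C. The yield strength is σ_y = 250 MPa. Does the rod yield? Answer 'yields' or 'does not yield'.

yields

ΔT = 220.9 K. Constrained thermal stress σ = E·α·ΔT = 118.0×10³ MPa × 17.5×10⁻⁶ × 220.9 = 456 MPa (compressive).
Compare to σ_y = 250 MPa: σ ≥ σ_y, so it yields.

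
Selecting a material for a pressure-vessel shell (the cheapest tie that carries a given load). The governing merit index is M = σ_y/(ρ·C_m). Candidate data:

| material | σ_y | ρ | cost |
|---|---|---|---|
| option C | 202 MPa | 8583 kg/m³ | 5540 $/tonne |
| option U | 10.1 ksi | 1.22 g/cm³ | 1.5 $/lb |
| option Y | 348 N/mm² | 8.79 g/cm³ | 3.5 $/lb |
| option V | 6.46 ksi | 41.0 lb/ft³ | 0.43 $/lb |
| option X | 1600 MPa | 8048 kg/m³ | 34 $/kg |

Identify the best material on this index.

option V

Convert each candidate to consistent units, then evaluate M:
  option C: σ_y = 202.0 MPa, ρ = 8583 kg/m³, cost = 5.540 $/kg
  option U: σ_y = 69.64 MPa, ρ = 1220 kg/m³, cost = 3.307 $/kg
  option Y: σ_y = 348.0 MPa, ρ = 8790 kg/m³, cost = 7.716 $/kg
  option V: σ_y = 44.54 MPa, ρ = 656.8 kg/m³, cost = 0.9480 $/kg
  option X: σ_y = 1600 MPa, ρ = 8048 kg/m³, cost = 34.00 $/kg
  option V: M = 71.5 kN·m per $
  option U: M = 17.3 kN·m per $
  option X: M = 5.85 kN·m per $
  option Y: M = 5.13 kN·m per $
  option C: M = 4.25 kN·m per $
Option V ranks first.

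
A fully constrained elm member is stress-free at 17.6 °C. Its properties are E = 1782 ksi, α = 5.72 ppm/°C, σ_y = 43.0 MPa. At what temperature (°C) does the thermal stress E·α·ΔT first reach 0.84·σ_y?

532 °C

E = 1782 ksi = 12.29 GPa.
E·α·ΔT = 36.12 MPa ⇒ ΔT = 36.12 / (12.29×10³ × 5.72×10⁻⁶) = 514.0 K.
T = 17.6 + 514.0 = 531.6 °C.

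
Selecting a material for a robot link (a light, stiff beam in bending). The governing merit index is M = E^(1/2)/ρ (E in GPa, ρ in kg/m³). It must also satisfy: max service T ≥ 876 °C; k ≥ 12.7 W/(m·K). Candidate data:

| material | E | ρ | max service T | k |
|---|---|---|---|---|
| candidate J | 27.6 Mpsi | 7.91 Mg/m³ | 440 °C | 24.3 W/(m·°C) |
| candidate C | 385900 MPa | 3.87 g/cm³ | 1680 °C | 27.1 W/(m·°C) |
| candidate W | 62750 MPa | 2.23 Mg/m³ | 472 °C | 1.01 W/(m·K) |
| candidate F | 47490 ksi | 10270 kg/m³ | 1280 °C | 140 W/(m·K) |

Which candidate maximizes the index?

candidate C

Screen on constraints: max service T ≥ 876 °C; k ≥ 12.7 W/(m·K). Survivors: candidate C, candidate F.
Normalizing units and computing the index:
  candidate C: E = 385.9 GPa, ρ = 3870 kg/m³
  candidate F: E = 327.4 GPa, ρ = 10270 kg/m³
  candidate C: M = 5.08×10⁻³
  candidate F: M = 1.76×10⁻³
Candidate C has the largest M.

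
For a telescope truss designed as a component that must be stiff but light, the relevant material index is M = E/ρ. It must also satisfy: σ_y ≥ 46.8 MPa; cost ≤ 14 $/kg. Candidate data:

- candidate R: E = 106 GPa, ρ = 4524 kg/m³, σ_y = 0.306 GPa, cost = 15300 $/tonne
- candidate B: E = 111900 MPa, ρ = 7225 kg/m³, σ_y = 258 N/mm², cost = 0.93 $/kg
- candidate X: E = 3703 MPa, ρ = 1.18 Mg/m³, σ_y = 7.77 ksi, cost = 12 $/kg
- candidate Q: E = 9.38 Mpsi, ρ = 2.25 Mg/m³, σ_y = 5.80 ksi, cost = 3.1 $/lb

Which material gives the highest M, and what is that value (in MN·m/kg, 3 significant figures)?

Screen on constraints: σ_y ≥ 46.8 MPa; cost ≤ 14 $/kg. Survivors: candidate B, candidate X.
Normalizing units and computing the index:
  candidate B: E = 111.9 GPa, ρ = 7225 kg/m³
  candidate X: E = 3.703 GPa, ρ = 1180 kg/m³
  candidate B: M = 15.5 MN·m/kg
  candidate X: M = 3.14 MN·m/kg
The maximum is for candidate B.

candidate B, M = 15.5 MN·m/kg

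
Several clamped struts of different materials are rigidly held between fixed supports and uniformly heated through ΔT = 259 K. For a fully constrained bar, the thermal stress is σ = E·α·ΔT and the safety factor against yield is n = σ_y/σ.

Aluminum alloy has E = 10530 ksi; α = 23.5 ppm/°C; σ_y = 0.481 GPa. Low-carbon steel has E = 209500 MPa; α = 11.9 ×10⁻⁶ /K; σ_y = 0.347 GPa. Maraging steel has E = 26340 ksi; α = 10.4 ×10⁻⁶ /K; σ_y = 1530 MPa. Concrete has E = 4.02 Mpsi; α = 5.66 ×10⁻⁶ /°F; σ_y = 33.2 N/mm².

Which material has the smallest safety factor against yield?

Per material, after unit conversion:
  aluminum alloy: E = 72.60, α = 23.5, σ_y = 481.0 → σ = 442 MPa, n = 1.09
  low-carbon steel: E = 209.5, α = 11.9, σ_y = 347.0 → σ = 646 MPa, n = 0.537
  maraging steel: E = 181.6, α = 10.4, σ_y = 1530 → σ = 489 MPa, n = 3.13
  concrete: E = 27.72, α = 10.2, σ_y = 33.20 → σ = 73.1 MPa, n = 0.454
The minimum is concrete at n = 0.454.

concrete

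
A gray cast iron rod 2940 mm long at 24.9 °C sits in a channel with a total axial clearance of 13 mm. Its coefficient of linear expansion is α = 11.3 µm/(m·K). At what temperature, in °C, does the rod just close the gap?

416 °C

α·L₀·ΔT = 13.0 mm ⇒ ΔT = 13.0 / (11.3×10⁻⁶ × 2940.0) = 391.3 K.
T = 24.9 + 391.3 = 416.2 °C.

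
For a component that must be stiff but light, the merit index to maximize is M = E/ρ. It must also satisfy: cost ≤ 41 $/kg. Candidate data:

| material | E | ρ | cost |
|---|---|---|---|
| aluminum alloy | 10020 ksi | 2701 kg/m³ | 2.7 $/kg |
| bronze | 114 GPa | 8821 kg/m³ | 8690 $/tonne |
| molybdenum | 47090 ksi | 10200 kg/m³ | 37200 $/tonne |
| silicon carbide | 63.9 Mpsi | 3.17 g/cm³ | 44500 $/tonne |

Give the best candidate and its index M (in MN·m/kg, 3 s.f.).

molybdenum, M = 31.8 MN·m/kg

Screen on constraints: cost ≤ 41 $/kg. Survivors: aluminum alloy, bronze, molybdenum.
In SI units:
  aluminum alloy: E = 69.09 GPa, ρ = 2701 kg/m³
  bronze: E = 114.0 GPa, ρ = 8821 kg/m³
  molybdenum: E = 324.7 GPa, ρ = 10200 kg/m³
  molybdenum: M = 31.8 MN·m/kg
  aluminum alloy: M = 25.6 MN·m/kg
  bronze: M = 12.9 MN·m/kg
Molybdenum has the largest M.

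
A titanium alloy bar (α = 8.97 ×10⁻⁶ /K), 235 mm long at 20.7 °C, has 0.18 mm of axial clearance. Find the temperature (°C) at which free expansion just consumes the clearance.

α·L₀·ΔT = 0.18 mm ⇒ ΔT = 0.18 / (8.97×10⁻⁶ × 235.0) = 85.39 K.
T = 20.7 + 85.39 = 106.1 °C.

106 °C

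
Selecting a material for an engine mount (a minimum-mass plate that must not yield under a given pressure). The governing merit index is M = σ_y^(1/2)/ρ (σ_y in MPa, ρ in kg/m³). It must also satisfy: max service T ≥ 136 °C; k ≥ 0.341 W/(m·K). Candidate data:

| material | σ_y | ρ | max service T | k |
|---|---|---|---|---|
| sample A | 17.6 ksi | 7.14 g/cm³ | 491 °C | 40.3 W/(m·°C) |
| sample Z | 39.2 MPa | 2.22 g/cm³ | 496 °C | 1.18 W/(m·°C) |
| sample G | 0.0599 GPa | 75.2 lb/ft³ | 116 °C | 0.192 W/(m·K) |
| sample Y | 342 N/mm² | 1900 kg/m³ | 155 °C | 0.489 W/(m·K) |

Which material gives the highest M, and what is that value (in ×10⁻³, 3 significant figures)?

sample Y, M = 9.73×10⁻³

Screen on constraints: max service T ≥ 136 °C; k ≥ 0.341 W/(m·K). Survivors: sample A, sample Z, sample Y.
Convert each candidate to consistent units, then evaluate M:
  sample A: σ_y = 121.3 MPa, ρ = 7140 kg/m³
  sample Z: σ_y = 39.20 MPa, ρ = 2220 kg/m³
  sample Y: σ_y = 342.0 MPa, ρ = 1900 kg/m³
  sample Y: M = 9.73×10⁻³
  sample Z: M = 2.82×10⁻³
  sample A: M = 1.54×10⁻³
Highest index: sample Y.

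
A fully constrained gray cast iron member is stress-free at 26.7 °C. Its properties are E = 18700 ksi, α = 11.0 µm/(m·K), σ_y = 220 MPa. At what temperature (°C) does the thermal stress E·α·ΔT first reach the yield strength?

182 °C

E = 18700 ksi = 128.9 GPa.
E·α·ΔT = 220.0 MPa ⇒ ΔT = 220.0 / (128.9×10³ × 11.0×10⁻⁶) = 155.1 K.
T = 26.7 + 155.1 = 181.8 °C.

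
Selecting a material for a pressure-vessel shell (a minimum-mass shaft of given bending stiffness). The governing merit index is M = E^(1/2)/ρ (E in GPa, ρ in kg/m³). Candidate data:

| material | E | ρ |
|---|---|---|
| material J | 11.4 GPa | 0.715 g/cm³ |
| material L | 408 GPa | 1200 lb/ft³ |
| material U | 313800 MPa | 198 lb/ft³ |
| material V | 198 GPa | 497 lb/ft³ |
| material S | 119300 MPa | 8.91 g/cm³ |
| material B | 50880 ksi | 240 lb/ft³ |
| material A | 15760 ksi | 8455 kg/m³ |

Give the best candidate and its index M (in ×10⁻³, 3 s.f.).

Convert each candidate to consistent units, then evaluate M:
  material J: E = 11.40 GPa, ρ = 715.0 kg/m³
  material L: E = 408.0 GPa, ρ = 19220 kg/m³
  material U: E = 313.8 GPa, ρ = 3172 kg/m³
  material V: E = 198.0 GPa, ρ = 7961 kg/m³
  material S: E = 119.3 GPa, ρ = 8910 kg/m³
  material B: E = 350.8 GPa, ρ = 3844 kg/m³
  material A: E = 108.7 GPa, ρ = 8455 kg/m³
  material U: M = 5.59×10⁻³
  material B: M = 4.87×10⁻³
  material J: M = 4.72×10⁻³
  material V: M = 1.77×10⁻³
  material A: M = 1.23×10⁻³
  material S: M = 1.23×10⁻³
  material L: M = 1.05×10⁻³
Highest index: material U.

material U, M = 5.59×10⁻³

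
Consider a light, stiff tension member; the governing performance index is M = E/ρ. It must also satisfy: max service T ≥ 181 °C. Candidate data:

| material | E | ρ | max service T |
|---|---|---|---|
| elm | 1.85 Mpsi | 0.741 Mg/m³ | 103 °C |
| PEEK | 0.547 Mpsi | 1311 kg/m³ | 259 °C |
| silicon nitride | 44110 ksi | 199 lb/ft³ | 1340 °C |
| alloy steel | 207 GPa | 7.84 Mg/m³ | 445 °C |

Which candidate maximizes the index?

silicon nitride

Screen on constraints: max service T ≥ 181 °C. Survivors: PEEK, silicon nitride, alloy steel.
In SI units:
  PEEK: E = 3.771 GPa, ρ = 1311 kg/m³
  silicon nitride: E = 304.1 GPa, ρ = 3188 kg/m³
  alloy steel: E = 207.0 GPa, ρ = 7840 kg/m³
  silicon nitride: M = 95.4 MN·m/kg
  alloy steel: M = 26.4 MN·m/kg
  PEEK: M = 2.88 MN·m/kg
Highest index: silicon nitride.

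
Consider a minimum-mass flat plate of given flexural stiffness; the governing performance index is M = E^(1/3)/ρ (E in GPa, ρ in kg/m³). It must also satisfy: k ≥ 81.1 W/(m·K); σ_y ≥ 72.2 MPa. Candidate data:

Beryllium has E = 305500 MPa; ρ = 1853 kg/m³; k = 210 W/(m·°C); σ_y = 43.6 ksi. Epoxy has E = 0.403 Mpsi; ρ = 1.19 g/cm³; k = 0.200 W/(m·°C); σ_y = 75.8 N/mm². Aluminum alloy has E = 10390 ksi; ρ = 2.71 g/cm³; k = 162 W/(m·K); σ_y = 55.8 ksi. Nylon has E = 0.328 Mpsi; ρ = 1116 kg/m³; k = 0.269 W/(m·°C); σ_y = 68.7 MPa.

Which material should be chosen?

Screen on constraints: k ≥ 81.1 W/(m·K); σ_y ≥ 72.2 MPa. Survivors: beryllium, aluminum alloy.
After converting to SI:
  beryllium: E = 305.5 GPa, ρ = 1853 kg/m³
  aluminum alloy: E = 71.64 GPa, ρ = 2710 kg/m³
  beryllium: M = 3.63×10⁻³
  aluminum alloy: M = 1.53×10⁻³
Beryllium ranks first.

beryllium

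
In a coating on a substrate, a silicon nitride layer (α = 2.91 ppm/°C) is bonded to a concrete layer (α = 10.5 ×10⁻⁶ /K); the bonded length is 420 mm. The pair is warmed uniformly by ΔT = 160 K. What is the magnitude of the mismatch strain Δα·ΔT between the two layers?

1.21×10⁻³

Δα = |2.91 − 10.5|×10⁻⁶/K = 7.59×10⁻⁶/K.
Mismatch strain = Δα·ΔT = 7.59×10⁻⁶ × 160.0 = 1.21×10⁻³.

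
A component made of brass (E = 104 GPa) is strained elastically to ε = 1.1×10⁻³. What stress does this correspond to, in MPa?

114 MPa

σ = E·ε = 104000 MPa × 1.1×10⁻³ = 114 MPa.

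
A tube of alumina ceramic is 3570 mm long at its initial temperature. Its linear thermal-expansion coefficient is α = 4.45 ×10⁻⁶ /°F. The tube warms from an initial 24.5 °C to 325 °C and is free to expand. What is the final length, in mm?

Convert α: 4.45×10⁻⁶/°F × (9/5) = 8.01×10⁻⁶/K.
ΔT = 325 − 24.5 = 300.5 K.
ΔL = α·L₀·ΔT = 8.01×10⁻⁶ × 3570 mm × 300.5 K = 8.59 mm.
L = L₀ + ΔL = 3570 + 8.59 = 3578.6 mm.

3578.6 mm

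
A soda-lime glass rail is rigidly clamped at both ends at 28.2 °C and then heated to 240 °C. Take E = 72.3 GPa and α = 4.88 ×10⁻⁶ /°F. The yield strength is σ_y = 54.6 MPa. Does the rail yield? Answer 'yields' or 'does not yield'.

yields

α = 4.88×10⁻⁶/°F × 9/5 = 8.78×10⁻⁶/K.
ΔT = 211.8 K. Constrained thermal stress σ = E·α·ΔT = 72.30×10³ MPa × 8.78×10⁻⁶ × 211.8 = 135 MPa (compressive).
Compare to σ_y = 54.6 MPa: σ ≥ σ_y, so it yields.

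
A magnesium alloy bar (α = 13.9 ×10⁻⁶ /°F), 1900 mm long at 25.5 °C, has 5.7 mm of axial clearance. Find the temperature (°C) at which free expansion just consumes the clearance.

145 °C

α = 13.9×10⁻⁶/°F × 9/5 = 25.0×10⁻⁶/K.
α·L₀·ΔT = 5.7 mm ⇒ ΔT = 5.7 / (25.0×10⁻⁶ × 1900.0) = 119.9 K.
T = 25.5 + 119.9 = 145.4 °C.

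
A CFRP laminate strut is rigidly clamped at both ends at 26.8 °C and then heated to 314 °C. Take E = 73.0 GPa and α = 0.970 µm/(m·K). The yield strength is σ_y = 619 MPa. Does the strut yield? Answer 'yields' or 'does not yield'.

ΔT = 287.2 K. Constrained thermal stress σ = E·α·ΔT = 73.00×10³ MPa × 0.970×10⁻⁶ × 287.2 = 20.3 MPa (compressive).
Compare to σ_y = 619 MPa: σ < σ_y, so it does not yield.

does not yield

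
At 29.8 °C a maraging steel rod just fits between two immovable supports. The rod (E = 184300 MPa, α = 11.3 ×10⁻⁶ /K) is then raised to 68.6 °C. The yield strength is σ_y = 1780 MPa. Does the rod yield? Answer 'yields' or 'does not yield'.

does not yield

E = 184300 MPa = 184.3 GPa.
ΔT = 38.80 K. Constrained thermal stress σ = E·α·ΔT = 184.3×10³ MPa × 11.3×10⁻⁶ × 38.80 = 80.8 MPa (compressive).
Compare to σ_y = 1780 MPa: σ < σ_y, so it does not yield.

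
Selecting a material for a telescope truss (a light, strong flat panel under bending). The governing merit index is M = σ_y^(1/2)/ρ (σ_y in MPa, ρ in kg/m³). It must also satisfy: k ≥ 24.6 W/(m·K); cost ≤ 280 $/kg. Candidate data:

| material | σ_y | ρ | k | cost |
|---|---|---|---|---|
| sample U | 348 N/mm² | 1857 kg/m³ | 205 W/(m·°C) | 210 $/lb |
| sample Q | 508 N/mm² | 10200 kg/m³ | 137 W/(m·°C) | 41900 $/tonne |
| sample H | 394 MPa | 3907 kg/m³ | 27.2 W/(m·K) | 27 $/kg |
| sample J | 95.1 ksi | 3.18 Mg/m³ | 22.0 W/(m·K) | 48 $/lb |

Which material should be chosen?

sample H

Screen on constraints: k ≥ 24.6 W/(m·K); cost ≤ 280 $/kg. Survivors: sample Q, sample H.
Normalizing units and computing the index:
  sample Q: σ_y = 508.0 MPa, ρ = 10200 kg/m³
  sample H: σ_y = 394.0 MPa, ρ = 3907 kg/m³
  sample H: M = 5.08×10⁻³
  sample Q: M = 2.21×10⁻³
Highest index: sample H.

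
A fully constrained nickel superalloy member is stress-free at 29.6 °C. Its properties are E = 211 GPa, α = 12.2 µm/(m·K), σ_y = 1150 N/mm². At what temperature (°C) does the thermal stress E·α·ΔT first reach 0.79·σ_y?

383 °C

σ_y = 1150 N/mm² = 1150 MPa.
E·α·ΔT = 908.5 MPa ⇒ ΔT = 908.5 / (211.0×10³ × 12.2×10⁻⁶) = 352.9 K.
T = 29.6 + 352.9 = 382.5 °C.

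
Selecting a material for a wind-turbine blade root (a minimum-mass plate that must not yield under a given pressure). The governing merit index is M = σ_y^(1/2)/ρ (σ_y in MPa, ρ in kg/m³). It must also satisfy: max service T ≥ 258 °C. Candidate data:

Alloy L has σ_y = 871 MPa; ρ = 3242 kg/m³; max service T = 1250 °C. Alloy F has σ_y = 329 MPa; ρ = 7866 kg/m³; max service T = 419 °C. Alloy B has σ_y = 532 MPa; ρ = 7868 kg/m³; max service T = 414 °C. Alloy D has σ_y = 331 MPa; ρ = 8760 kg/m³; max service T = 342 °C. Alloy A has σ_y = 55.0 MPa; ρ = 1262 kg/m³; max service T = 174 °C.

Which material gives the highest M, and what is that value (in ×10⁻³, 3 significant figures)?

alloy L, M = 9.10×10⁻³

Screen on constraints: max service T ≥ 258 °C. Survivors: alloy L, alloy F, alloy B, alloy D.
Evaluate M for each candidate:
  alloy L: M = 9.10×10⁻³
  alloy B: M = 2.93×10⁻³
  alloy F: M = 2.31×10⁻³
  alloy D: M = 2.08×10⁻³
Alloy L ranks first.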